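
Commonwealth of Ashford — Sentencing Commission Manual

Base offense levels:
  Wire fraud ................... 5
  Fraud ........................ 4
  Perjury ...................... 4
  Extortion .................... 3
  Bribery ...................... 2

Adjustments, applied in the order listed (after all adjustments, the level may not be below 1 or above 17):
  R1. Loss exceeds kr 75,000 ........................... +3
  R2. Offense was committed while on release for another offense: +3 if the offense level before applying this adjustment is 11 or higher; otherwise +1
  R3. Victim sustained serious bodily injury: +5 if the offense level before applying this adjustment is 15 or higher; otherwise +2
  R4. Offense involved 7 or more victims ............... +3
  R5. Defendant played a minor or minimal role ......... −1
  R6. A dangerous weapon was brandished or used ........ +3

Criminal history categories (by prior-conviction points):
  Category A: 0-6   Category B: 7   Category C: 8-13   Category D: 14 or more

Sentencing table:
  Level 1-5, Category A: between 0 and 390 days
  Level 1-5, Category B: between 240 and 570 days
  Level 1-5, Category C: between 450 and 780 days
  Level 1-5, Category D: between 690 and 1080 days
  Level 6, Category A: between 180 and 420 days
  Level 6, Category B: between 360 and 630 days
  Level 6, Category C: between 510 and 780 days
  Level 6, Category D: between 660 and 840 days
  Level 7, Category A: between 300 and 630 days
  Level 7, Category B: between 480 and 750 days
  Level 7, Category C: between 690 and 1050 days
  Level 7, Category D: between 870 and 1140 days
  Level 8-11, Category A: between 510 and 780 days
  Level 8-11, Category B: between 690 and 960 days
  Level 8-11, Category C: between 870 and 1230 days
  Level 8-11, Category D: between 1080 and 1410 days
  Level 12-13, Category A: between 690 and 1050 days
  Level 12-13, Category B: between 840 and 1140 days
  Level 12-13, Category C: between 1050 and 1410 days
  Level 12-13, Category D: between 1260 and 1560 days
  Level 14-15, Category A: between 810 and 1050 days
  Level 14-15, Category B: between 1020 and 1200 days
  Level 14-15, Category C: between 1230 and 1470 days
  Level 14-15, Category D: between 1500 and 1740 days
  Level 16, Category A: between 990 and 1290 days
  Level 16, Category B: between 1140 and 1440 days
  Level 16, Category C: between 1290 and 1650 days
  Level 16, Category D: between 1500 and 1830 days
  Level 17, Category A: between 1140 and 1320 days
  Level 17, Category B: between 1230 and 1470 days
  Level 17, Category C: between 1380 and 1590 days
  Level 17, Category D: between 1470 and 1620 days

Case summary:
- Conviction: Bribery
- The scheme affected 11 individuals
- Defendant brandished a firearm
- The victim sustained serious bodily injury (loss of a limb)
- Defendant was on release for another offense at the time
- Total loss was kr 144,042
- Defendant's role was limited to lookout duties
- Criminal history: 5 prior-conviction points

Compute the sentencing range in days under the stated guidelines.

Base offense level for bribery: 2.
R1 applies: 2 + 3 = 5.
R2 applies (level before this adjustment is 5 < 11, so +1): 5 + 1 = 6.
R3 applies (level before this adjustment is 6 < 15, so +2): 6 + 2 = 8.
R4 applies: 8 + 3 = 11.
R5 applies: 11 − 1 = 10.
R6 applies: 10 + 3 = 13.
Final offense level: 13.
Criminal history: 5 prior points → Category A (0-6).
Level 13 falls in the 12-13 band.
Grid: Level 12-13 × Category A = 690-1050 days.

690-1050 days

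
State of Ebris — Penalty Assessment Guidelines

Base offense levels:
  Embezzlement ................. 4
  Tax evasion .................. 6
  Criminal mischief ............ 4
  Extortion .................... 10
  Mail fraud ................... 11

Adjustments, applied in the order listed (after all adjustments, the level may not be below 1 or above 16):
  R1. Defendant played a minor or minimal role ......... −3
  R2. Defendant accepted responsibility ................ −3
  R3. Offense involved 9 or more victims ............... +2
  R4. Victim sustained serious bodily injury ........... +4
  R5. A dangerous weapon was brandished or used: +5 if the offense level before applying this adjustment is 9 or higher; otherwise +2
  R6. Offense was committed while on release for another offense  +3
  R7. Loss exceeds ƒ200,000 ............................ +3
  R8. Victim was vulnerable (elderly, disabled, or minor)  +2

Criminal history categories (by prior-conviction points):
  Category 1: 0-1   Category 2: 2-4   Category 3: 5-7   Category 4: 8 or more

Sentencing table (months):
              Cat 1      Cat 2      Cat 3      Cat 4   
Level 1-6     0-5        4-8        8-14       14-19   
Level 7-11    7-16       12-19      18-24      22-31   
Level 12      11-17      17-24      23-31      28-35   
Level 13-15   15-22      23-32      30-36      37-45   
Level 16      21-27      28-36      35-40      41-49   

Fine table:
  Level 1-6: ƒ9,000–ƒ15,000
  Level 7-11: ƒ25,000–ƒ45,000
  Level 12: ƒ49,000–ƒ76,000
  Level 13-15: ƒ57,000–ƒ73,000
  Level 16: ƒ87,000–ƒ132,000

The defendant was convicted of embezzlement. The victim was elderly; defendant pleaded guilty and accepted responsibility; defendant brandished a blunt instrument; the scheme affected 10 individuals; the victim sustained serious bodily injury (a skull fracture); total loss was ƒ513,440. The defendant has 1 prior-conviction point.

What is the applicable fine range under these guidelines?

ƒ57,000–ƒ73,000

Base offense level for embezzlement: 4.
R2 applies: 4 − 3 = 1.
R3 applies: 1 + 2 = 3.
R4 applies: 3 + 4 = 7.
R5 applies (level before this adjustment is 7 < 9, so +2): 7 + 2 = 9.
R6 does not apply.
R7 applies: 9 + 3 = 12.
R8 applies: 12 + 2 = 14.
Final offense level: 14.
Level 14 falls in the 13-15 band.
Fine table: Level 13-15 → ƒ57,000–ƒ73,000.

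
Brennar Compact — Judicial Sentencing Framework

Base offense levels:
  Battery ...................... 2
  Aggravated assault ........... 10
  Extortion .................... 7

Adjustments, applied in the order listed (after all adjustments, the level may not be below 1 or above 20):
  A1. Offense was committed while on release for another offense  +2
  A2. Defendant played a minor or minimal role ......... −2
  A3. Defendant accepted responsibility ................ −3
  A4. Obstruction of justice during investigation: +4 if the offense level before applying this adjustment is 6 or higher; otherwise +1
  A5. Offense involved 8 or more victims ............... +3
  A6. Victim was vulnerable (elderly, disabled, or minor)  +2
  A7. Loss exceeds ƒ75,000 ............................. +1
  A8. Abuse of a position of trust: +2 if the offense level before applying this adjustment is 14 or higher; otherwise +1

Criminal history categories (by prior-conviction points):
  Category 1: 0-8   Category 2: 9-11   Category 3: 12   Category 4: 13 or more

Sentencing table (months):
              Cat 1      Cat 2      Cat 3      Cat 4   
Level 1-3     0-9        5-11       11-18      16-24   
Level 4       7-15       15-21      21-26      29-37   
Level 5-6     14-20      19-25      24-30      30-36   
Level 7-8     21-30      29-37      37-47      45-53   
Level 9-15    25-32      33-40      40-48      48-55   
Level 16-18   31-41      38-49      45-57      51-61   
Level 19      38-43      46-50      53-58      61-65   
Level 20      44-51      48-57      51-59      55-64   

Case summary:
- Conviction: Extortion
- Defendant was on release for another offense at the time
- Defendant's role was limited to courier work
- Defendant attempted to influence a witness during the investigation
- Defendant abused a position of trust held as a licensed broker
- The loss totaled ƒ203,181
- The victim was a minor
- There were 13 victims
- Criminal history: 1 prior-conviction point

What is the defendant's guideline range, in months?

38-43 months

Base offense level for extortion: 7.
A1 applies: 7 + 2 = 9.
A2 applies: 9 − 2 = 7.
A4 applies (level before this adjustment is 7 ≥ 6, so +4): 7 + 4 = 11.
A5 applies: 11 + 3 = 14.
A6 applies: 14 + 2 = 16.
A7 applies: 16 + 1 = 17.
A8 applies (level before this adjustment is 17 ≥ 14, so +2): 17 + 2 = 19.
Final offense level: 19.
Criminal history: 1 prior point → Category 1 (0-8).
Level 19 falls in the 19 band.
Grid: Level 19 × Category 1 = 38-43 months.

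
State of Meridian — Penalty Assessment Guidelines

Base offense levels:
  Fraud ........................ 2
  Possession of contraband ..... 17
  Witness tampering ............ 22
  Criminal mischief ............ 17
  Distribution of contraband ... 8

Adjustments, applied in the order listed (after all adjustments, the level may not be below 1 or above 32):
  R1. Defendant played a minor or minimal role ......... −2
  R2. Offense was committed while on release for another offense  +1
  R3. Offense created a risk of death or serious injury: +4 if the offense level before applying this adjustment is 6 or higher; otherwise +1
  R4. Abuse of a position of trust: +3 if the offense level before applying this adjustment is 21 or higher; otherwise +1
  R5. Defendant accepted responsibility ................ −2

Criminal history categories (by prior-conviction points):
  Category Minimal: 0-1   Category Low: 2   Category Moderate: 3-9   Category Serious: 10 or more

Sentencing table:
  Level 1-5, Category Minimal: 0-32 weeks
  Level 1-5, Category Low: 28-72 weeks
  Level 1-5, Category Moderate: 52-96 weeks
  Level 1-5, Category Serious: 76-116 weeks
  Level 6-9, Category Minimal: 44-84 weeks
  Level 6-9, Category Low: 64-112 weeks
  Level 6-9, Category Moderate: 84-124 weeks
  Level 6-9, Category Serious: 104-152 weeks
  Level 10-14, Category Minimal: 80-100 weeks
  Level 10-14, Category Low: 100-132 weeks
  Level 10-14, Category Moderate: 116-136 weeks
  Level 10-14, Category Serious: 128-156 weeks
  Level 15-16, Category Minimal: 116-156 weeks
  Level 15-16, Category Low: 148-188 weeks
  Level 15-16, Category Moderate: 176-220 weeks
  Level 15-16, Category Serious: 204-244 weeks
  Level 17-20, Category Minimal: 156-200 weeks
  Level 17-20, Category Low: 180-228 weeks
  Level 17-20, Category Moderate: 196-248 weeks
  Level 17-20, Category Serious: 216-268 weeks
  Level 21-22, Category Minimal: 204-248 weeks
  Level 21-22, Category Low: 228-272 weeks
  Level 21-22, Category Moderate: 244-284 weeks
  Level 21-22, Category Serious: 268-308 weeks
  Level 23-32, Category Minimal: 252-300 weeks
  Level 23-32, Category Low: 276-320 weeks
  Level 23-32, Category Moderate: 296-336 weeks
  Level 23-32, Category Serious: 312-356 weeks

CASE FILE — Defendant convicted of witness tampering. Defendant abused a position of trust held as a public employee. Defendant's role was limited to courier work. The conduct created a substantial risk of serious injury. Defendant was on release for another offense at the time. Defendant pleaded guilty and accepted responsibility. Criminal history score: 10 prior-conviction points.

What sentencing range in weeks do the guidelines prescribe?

Base offense level for witness tampering: 22.
R1 applies: 22 − 2 = 20.
R2 applies: 20 + 1 = 21.
R3 applies (level before this adjustment is 21 ≥ 6, so +4): 21 + 4 = 25.
R4 applies (level before this adjustment is 25 ≥ 21, so +3): 25 + 3 = 28.
R5 applies: 28 − 2 = 26.
Final offense level: 26.
Criminal history: 10 prior points → Category Serious (10+).
Level 26 falls in the 23-32 band.
Grid: Level 23-32 × Category Serious = 312-356 weeks.

312-356 weeks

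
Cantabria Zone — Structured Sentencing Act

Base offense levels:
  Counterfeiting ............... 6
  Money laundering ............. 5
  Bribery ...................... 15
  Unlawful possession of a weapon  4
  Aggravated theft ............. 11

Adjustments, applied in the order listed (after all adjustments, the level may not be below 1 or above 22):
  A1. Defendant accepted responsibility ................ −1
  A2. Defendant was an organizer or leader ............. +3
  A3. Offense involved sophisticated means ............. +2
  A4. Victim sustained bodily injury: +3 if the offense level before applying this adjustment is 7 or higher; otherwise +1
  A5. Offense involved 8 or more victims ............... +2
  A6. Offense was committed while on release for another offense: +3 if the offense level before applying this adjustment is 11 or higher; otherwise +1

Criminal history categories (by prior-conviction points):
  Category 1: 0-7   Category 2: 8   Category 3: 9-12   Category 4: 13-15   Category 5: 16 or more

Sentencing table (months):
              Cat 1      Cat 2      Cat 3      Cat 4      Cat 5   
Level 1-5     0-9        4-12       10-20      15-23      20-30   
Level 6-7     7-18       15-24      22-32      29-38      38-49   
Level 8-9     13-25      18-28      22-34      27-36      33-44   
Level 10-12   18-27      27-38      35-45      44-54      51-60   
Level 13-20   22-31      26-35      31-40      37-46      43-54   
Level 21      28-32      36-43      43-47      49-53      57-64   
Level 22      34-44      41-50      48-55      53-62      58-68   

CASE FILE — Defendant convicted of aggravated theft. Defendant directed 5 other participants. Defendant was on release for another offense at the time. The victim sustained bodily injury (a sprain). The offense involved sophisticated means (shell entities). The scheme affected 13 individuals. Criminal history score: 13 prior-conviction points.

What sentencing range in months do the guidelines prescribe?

53-62 months

Base offense level for aggravated theft: 11.
A2 applies: 11 + 3 = 14.
A3 applies: 14 + 2 = 16.
A4 applies (level before this adjustment is 16 ≥ 7, so +3): 16 + 3 = 19.
A5 applies: 19 + 2 = 21.
A6 applies (level before this adjustment is 21 ≥ 11, so +3): 21 + 3 = 24.
Level 24 exceeds the maximum of 22; capped at 22.
Final offense level: 22.
Criminal history: 13 prior points → Category 4 (13-15).
Level 22 falls in the 22 band.
Grid: Level 22 × Category 4 = 53-62 months.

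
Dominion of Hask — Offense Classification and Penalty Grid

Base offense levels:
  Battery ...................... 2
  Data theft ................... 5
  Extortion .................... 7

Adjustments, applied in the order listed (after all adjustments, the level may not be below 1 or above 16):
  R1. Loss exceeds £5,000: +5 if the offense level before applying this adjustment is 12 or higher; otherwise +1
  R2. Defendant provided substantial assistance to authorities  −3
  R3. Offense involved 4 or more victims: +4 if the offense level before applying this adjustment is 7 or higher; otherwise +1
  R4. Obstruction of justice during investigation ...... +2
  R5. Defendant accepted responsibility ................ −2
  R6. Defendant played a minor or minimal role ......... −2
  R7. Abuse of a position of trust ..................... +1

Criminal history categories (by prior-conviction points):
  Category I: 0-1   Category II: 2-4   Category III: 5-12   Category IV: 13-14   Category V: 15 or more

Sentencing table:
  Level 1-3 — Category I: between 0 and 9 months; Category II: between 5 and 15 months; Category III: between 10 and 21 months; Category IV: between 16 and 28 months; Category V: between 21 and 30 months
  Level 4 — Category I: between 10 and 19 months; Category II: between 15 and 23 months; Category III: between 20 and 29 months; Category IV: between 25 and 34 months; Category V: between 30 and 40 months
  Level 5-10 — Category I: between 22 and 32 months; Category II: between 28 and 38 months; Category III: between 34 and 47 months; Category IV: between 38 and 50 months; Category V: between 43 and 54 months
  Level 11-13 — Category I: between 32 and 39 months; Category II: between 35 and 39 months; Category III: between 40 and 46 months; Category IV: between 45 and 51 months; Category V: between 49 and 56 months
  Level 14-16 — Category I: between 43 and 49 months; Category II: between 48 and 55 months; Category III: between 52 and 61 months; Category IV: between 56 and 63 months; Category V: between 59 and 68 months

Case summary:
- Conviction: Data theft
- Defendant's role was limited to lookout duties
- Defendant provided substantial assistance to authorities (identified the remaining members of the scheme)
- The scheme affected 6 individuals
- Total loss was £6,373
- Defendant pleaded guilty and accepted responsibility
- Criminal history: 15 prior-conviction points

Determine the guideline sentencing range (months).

Base offense level for data theft: 5.
R1 applies (level before this adjustment is 5 < 12, so +1): 5 + 1 = 6.
R2 applies: 6 − 3 = 3.
R3 applies (level before this adjustment is 3 < 7, so +1): 3 + 1 = 4.
R4 does not apply.
R5 applies: 4 − 2 = 2.
R6 applies: 2 − 2 = 0.
Level 0 is below the minimum of 1; floored at 1.
Final offense level: 1.
Criminal history: 15 prior points → Category V (15+).
Level 1 falls in the 1-3 band.
Grid: Level 1-3 × Category V = 21-30 months.

21-30 months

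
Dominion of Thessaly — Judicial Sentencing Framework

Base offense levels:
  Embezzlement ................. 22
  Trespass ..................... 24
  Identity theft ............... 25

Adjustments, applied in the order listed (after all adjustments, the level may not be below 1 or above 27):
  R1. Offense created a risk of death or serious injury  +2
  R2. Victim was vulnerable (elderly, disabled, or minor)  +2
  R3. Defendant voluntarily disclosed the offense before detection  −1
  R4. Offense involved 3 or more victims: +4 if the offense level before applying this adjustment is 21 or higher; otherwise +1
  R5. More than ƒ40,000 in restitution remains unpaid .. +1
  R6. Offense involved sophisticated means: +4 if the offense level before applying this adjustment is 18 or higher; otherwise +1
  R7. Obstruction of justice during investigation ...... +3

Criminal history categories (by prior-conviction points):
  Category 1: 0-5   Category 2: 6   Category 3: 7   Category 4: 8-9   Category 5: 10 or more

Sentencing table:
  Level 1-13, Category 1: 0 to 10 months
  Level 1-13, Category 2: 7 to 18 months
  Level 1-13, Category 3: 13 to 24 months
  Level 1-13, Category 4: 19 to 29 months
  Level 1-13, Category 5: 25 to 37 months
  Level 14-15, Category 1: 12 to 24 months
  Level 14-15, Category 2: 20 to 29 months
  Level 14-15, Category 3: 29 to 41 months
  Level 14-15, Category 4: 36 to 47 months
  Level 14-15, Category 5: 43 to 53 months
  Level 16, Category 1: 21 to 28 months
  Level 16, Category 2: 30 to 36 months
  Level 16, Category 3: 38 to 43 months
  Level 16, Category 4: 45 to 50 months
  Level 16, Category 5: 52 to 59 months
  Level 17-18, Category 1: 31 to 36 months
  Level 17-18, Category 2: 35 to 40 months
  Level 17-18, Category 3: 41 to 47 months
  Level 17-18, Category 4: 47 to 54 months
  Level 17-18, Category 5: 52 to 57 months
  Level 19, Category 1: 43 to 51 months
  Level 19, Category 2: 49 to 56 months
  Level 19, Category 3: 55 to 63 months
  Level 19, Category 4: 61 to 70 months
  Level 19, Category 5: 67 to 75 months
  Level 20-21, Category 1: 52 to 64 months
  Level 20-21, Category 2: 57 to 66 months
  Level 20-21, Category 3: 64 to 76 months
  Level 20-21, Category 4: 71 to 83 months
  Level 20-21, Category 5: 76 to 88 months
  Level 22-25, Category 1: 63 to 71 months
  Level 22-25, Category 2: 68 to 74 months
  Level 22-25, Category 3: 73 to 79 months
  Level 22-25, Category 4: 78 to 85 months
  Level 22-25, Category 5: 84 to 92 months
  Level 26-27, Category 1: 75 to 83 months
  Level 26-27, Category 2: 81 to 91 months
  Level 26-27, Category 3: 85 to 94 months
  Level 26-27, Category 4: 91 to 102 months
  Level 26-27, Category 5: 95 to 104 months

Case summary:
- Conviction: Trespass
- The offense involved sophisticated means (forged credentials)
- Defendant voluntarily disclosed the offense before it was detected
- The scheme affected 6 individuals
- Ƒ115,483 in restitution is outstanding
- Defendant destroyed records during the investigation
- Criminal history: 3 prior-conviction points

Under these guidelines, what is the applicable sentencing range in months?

75-83 months

Base offense level for trespass: 24.
R1 does not apply.
R2 does not apply.
R3 applies: 24 − 1 = 23.
R4 applies (level before this adjustment is 23 ≥ 21, so +4): 23 + 4 = 27.
R5 applies: 27 + 1 = 28.
R6 applies (level before this adjustment is 28 ≥ 18, so +4): 28 + 4 = 32.
R7 applies: 32 + 3 = 35.
Level 35 exceeds the maximum of 27; capped at 27.
Final offense level: 27.
Criminal history: 3 prior points → Category 1 (0-5).
Level 27 falls in the 26-27 band.
Grid: Level 26-27 × Category 1 = 75-83 months.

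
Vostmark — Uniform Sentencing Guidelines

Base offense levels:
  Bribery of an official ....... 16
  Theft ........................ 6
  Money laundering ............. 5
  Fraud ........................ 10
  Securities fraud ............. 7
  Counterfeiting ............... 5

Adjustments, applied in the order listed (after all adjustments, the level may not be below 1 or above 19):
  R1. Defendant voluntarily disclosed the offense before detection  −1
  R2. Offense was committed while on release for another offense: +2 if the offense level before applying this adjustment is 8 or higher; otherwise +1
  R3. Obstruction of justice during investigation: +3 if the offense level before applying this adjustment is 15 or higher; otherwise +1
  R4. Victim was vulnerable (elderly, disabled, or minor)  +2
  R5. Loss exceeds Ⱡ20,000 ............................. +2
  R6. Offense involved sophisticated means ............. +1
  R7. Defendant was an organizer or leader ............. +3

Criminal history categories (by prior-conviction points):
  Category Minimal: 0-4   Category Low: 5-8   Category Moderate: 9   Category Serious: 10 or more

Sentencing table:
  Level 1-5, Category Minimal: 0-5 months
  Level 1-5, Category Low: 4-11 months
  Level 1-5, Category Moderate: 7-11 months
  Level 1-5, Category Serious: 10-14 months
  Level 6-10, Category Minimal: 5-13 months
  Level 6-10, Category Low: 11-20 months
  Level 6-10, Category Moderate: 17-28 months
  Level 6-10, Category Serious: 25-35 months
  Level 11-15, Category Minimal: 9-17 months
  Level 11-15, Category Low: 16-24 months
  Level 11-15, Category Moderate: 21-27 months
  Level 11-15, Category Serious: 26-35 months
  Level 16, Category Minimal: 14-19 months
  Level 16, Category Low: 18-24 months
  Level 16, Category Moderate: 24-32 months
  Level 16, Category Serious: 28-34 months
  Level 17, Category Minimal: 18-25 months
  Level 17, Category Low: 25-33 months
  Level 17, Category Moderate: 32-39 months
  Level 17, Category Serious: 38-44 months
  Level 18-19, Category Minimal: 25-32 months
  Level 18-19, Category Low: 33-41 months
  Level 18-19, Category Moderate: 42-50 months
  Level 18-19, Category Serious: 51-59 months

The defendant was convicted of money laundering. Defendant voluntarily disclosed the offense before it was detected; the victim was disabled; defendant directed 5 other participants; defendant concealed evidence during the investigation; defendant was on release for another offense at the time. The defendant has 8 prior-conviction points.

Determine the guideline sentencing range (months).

Base offense level for money laundering: 5.
R1 applies: 5 − 1 = 4.
R2 applies (level before this adjustment is 4 < 8, so +1): 4 + 1 = 5.
R3 applies (level before this adjustment is 5 < 15, so +1): 5 + 1 = 6.
R4 applies: 6 + 2 = 8.
R5 does not apply.
R6 does not apply.
R7 applies: 8 + 3 = 11.
Final offense level: 11.
Criminal history: 8 prior points → Category Low (5-8).
Level 11 falls in the 11-15 band.
Grid: Level 11-15 × Category Low = 16-24 months.

16-24 months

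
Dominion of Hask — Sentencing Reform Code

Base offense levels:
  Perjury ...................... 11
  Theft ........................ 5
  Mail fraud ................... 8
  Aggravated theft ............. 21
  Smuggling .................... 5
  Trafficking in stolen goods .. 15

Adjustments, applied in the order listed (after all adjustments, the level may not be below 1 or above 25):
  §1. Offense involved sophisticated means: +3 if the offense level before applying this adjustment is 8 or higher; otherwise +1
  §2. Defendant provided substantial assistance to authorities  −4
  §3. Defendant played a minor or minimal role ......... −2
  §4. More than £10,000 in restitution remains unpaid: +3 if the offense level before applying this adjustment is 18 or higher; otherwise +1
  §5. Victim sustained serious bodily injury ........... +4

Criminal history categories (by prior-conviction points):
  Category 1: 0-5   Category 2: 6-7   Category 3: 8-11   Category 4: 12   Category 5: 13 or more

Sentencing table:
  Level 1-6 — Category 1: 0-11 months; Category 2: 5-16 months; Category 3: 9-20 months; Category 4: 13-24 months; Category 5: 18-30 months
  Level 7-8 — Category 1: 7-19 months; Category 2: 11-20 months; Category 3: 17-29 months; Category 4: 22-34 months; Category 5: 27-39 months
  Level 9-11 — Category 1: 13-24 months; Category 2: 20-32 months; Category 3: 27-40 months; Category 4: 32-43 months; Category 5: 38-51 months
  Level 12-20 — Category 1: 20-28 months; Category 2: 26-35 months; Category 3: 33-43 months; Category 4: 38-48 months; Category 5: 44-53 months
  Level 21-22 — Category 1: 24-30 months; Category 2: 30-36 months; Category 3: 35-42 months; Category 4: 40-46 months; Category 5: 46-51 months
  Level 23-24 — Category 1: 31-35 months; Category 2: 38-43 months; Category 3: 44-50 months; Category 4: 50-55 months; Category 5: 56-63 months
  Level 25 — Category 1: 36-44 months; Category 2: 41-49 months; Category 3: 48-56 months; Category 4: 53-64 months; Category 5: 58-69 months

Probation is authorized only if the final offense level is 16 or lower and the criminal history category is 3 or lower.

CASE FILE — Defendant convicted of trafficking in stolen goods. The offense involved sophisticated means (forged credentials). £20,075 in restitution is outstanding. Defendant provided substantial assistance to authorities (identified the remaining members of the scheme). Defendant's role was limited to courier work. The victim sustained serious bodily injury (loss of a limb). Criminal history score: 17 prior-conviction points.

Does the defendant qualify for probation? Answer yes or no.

No

Base offense level for trafficking in stolen goods: 15.
§1 applies (level before this adjustment is 15 ≥ 8, so +3): 15 + 3 = 18.
§2 applies: 18 − 4 = 14.
§3 applies: 14 − 2 = 12.
§4 applies (level before this adjustment is 12 < 18, so +1): 12 + 1 = 13.
§5 applies: 13 + 4 = 17.
Final offense level: 17.
Criminal history: 17 prior points → Category 5 (13+).
Level 17 falls in the 12-20 band.
Grid: Level 12-20 × Category 5 = 44-53 months.
Probation check: level 17 > 16 and category 5 > 3 → not eligible.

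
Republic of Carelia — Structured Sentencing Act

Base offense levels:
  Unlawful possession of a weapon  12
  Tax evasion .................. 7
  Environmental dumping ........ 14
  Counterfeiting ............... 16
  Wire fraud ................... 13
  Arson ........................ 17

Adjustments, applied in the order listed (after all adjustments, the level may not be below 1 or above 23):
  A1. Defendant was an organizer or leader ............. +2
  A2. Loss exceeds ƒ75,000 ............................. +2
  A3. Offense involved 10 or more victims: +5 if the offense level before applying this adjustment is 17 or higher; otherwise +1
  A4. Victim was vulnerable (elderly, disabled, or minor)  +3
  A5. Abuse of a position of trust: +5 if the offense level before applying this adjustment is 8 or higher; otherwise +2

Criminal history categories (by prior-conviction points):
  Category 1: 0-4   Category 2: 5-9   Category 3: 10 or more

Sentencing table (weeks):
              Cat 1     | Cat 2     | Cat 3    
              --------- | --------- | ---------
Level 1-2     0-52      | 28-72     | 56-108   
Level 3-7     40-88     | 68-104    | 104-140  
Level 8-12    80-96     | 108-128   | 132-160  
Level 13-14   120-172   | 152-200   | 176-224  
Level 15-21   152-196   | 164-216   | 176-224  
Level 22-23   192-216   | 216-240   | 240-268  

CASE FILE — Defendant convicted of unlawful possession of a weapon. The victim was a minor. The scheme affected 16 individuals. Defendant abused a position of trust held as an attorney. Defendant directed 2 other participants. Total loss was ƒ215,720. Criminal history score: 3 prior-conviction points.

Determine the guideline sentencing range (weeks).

Base offense level for unlawful possession of a weapon: 12.
A1 applies: 12 + 2 = 14.
A2 applies: 14 + 2 = 16.
A3 applies (level before this adjustment is 16 < 17, so +1): 16 + 1 = 17.
A4 applies: 17 + 3 = 20.
A5 applies (level before this adjustment is 20 ≥ 8, so +5): 20 + 5 = 25.
Level 25 exceeds the maximum of 23; capped at 23.
Final offense level: 23.
Criminal history: 3 prior points → Category 1 (0-4).
Level 23 falls in the 22-23 band.
Grid: Level 22-23 × Category 1 = 192-216 weeks.

192-216 weeks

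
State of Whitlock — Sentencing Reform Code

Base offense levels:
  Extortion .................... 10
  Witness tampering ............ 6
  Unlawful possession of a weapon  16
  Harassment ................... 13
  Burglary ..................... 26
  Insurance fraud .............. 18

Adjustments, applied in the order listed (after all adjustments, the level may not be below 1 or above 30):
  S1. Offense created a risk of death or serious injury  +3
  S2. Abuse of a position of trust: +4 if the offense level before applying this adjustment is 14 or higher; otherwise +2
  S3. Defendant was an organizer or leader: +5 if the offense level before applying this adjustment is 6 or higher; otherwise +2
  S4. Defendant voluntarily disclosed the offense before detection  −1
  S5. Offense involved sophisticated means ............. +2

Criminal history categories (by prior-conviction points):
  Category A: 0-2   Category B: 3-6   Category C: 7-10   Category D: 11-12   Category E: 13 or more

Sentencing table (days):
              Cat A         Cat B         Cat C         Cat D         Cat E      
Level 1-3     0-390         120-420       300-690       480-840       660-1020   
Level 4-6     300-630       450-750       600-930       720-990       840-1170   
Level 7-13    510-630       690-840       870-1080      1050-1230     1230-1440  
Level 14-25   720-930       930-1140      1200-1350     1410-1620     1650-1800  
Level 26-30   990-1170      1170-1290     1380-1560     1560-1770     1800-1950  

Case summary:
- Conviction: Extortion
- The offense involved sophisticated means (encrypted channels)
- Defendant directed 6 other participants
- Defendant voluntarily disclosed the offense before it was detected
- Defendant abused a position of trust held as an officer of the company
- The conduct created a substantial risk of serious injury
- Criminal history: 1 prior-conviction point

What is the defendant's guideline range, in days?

720-930 days

Base offense level for extortion: 10.
S1 applies: 10 + 3 = 13.
S2 applies (level before this adjustment is 13 < 14, so +2): 13 + 2 = 15.
S3 applies (level before this adjustment is 15 ≥ 6, so +5): 15 + 5 = 20.
S4 applies: 20 − 1 = 19.
S5 applies: 19 + 2 = 21.
Final offense level: 21.
Criminal history: 1 prior point → Category A (0-2).
Level 21 falls in the 14-25 band.
Grid: Level 14-25 × Category A = 720-930 days.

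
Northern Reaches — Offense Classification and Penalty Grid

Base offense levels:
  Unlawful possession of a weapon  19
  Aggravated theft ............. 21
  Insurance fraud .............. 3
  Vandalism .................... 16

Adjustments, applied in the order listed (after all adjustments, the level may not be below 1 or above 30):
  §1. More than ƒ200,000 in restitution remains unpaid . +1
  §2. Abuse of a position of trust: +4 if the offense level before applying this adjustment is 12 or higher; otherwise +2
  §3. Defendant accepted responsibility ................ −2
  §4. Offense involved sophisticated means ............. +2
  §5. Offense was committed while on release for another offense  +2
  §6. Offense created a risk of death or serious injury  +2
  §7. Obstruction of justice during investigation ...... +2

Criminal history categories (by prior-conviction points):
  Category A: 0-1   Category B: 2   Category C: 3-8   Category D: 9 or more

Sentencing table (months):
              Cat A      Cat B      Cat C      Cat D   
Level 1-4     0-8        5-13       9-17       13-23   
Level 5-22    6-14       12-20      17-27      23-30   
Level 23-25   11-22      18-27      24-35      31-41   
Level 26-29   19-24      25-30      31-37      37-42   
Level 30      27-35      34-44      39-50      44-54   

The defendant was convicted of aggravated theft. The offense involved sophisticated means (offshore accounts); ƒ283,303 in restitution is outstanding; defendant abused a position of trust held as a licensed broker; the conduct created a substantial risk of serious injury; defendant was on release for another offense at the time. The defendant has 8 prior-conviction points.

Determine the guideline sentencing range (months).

Base offense level for aggravated theft: 21.
§1 applies: 21 + 1 = 22.
§2 applies (level before this adjustment is 22 ≥ 12, so +4): 22 + 4 = 26.
§4 applies: 26 + 2 = 28.
§5 applies: 28 + 2 = 30.
§6 applies: 30 + 2 = 32.
§7 does not apply.
Level 32 exceeds the maximum of 30; capped at 30.
Final offense level: 30.
Criminal history: 8 prior points → Category C (3-8).
Level 30 falls in the 30 band.
Grid: Level 30 × Category C = 39-50 months.

39-50 months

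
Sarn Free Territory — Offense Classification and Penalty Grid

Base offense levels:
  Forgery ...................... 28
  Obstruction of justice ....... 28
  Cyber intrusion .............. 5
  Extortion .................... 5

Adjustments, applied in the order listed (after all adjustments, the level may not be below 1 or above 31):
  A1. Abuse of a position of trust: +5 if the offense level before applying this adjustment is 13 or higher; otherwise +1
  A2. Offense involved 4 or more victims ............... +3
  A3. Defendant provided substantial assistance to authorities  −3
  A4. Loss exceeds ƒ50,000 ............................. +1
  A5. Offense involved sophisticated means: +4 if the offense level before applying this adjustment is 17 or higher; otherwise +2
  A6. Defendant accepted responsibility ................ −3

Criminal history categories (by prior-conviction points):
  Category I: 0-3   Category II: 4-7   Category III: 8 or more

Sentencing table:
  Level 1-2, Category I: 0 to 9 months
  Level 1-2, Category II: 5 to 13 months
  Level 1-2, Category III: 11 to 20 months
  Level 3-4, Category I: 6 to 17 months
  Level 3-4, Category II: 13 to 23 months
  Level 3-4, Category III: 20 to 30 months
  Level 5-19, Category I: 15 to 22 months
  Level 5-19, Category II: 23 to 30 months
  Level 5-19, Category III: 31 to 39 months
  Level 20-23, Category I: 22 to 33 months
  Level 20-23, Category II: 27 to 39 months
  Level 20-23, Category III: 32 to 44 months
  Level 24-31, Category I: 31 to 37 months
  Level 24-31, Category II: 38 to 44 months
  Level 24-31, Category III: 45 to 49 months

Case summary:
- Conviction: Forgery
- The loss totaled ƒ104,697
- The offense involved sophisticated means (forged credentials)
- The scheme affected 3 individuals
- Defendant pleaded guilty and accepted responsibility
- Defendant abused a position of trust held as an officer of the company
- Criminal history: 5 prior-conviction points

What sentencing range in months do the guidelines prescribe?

38-44 months

Base offense level for forgery: 28.
A1 applies (level before this adjustment is 28 ≥ 13, so +5): 28 + 5 = 33.
A2 does not apply.
A4 applies: 33 + 1 = 34.
A5 applies (level before this adjustment is 34 ≥ 17, so +4): 34 + 4 = 38.
A6 applies: 38 − 3 = 35.
Level 35 exceeds the maximum of 31; capped at 31.
Final offense level: 31.
Criminal history: 5 prior points → Category II (4-7).
Level 31 falls in the 24-31 band.
Grid: Level 24-31 × Category II = 38-44 months.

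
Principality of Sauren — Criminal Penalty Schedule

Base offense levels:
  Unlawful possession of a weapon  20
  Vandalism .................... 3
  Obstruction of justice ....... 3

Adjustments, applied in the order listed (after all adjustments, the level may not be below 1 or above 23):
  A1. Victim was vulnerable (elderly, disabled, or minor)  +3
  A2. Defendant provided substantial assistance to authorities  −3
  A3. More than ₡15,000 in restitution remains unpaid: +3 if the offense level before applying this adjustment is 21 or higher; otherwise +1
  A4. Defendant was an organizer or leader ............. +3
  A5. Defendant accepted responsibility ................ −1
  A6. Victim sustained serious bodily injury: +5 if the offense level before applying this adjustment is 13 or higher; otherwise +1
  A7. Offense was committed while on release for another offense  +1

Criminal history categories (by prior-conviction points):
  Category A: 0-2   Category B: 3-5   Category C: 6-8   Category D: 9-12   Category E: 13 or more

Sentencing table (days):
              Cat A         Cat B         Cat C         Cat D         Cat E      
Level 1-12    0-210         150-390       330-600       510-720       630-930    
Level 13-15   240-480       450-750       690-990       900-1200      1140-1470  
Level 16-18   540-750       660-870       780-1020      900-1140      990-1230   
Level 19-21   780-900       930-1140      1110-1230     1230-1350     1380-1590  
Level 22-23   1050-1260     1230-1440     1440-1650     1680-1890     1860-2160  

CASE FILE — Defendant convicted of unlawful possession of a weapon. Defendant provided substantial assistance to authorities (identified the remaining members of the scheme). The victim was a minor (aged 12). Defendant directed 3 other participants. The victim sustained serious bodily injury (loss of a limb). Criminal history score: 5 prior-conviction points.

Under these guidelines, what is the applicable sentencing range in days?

Base offense level for unlawful possession of a weapon: 20.
A1 applies: 20 + 3 = 23.
A2 applies: 23 − 3 = 20.
A3 does not apply.
A4 applies: 20 + 3 = 23.
A6 applies (level before this adjustment is 23 ≥ 13, so +5): 23 + 5 = 28.
Level 28 exceeds the maximum of 23; capped at 23.
Final offense level: 23.
Criminal history: 5 prior points → Category B (3-5).
Level 23 falls in the 22-23 band.
Grid: Level 22-23 × Category B = 1230-1440 days.

1230-1440 days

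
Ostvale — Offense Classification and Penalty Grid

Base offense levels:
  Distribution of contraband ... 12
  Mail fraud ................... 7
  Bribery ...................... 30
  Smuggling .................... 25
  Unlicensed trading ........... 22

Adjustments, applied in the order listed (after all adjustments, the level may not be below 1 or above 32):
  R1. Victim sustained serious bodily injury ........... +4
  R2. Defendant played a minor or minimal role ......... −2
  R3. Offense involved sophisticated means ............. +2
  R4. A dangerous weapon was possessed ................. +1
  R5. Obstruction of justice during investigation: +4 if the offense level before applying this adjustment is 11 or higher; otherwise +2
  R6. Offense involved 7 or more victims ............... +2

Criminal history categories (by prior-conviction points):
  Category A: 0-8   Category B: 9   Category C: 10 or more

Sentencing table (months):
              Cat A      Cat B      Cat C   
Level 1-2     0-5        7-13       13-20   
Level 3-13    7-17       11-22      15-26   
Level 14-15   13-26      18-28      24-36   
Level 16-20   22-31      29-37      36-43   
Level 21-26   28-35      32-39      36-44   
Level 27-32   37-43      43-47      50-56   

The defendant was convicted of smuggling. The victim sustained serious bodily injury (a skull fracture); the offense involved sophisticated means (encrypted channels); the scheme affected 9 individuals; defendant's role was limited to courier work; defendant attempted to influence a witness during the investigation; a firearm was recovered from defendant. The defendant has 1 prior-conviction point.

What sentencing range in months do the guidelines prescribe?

37-43 months

Base offense level for smuggling: 25.
R1 applies: 25 + 4 = 29.
R2 applies: 29 − 2 = 27.
R3 applies: 27 + 2 = 29.
R4 applies: 29 + 1 = 30.
R5 applies (level before this adjustment is 30 ≥ 11, so +4): 30 + 4 = 34.
R6 applies: 34 + 2 = 36.
Level 36 exceeds the maximum of 32; capped at 32.
Final offense level: 32.
Criminal history: 1 prior point → Category A (0-8).
Level 32 falls in the 27-32 band.
Grid: Level 27-32 × Category A = 37-43 months.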